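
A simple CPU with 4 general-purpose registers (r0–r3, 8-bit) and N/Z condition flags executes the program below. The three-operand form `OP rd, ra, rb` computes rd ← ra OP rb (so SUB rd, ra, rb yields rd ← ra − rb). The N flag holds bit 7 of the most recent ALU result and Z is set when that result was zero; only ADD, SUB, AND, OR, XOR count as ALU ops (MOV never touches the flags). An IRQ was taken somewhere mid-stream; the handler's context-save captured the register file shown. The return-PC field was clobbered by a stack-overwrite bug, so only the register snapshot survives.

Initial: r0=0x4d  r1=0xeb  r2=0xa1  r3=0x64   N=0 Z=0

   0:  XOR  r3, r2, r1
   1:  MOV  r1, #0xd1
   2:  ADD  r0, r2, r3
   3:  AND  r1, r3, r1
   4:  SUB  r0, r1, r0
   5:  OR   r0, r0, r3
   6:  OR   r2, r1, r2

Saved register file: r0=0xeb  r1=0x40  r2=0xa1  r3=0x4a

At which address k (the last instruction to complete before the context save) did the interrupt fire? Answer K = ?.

K = 3

after  0: r0=0x4d r1=0xeb r2=0xa1 r3=0x4a  N=0 Z=0
after  1: r0=0x4d r1=0xd1 r2=0xa1 r3=0x4a  N=0 Z=0
after  2: r0=0xeb r1=0xd1 r2=0xa1 r3=0x4a  N=1 Z=0
after  3: r0=0xeb r1=0x40 r2=0xa1 r3=0x4a  N=0 Z=0
-- IRQ taken; context saved, return-PC = 4 --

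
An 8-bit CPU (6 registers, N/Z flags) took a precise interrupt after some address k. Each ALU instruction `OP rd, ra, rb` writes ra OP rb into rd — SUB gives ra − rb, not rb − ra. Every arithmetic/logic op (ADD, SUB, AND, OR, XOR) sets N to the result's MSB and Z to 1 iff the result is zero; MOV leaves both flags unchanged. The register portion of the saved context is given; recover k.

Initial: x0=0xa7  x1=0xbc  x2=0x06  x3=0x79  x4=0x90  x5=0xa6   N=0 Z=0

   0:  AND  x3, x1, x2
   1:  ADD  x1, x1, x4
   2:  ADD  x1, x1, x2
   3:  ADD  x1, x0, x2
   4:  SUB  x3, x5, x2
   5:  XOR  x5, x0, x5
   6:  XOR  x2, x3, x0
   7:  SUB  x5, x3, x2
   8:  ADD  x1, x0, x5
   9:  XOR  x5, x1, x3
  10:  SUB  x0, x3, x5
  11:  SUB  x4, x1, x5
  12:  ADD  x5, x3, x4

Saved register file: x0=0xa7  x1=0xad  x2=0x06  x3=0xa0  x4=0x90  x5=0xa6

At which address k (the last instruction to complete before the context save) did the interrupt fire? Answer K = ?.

K = 4

after  0: x0=0xa7 x1=0xbc x2=0x06 x3=0x04 x4=0x90 x5=0xa6  N=0 Z=0
after  1: x0=0xa7 x1=0x4c x2=0x06 x3=0x04 x4=0x90 x5=0xa6  N=0 Z=0
after  2: x0=0xa7 x1=0x52 x2=0x06 x3=0x04 x4=0x90 x5=0xa6  N=0 Z=0
after  3: x0=0xa7 x1=0xad x2=0x06 x3=0x04 x4=0x90 x5=0xa6  N=1 Z=0
after  4: x0=0xa7 x1=0xad x2=0x06 x3=0xa0 x4=0x90 x5=0xa6  N=1 Z=0
-- IRQ taken; context saved, return-PC = 5 --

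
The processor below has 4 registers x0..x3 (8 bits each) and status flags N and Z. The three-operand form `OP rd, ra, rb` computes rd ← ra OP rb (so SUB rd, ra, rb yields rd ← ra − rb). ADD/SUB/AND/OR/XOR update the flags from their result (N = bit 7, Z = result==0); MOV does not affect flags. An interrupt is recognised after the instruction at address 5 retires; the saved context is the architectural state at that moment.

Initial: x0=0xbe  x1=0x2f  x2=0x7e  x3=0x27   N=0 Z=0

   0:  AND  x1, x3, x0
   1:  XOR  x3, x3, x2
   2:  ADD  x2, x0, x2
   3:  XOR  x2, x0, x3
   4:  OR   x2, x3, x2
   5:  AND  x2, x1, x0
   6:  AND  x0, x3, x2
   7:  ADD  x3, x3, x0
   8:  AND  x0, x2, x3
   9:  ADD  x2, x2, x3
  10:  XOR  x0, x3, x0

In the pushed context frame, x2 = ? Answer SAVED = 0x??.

after  0: x0=0xbe x1=0x26 x2=0x7e x3=0x27  N=0 Z=0
after  1: x0=0xbe x1=0x26 x2=0x7e x3=0x59  N=0 Z=0
after  2: x0=0xbe x1=0x26 x2=0x3c x3=0x59  N=0 Z=0
after  3: x0=0xbe x1=0x26 x2=0xe7 x3=0x59  N=1 Z=0
after  4: x0=0xbe x1=0x26 x2=0xff x3=0x59  N=1 Z=0
after  5: x0=0xbe x1=0x26 x2=0x26 x3=0x59  N=0 Z=0
-- IRQ taken; context saved, return-PC = 6 --

SAVED = 0x26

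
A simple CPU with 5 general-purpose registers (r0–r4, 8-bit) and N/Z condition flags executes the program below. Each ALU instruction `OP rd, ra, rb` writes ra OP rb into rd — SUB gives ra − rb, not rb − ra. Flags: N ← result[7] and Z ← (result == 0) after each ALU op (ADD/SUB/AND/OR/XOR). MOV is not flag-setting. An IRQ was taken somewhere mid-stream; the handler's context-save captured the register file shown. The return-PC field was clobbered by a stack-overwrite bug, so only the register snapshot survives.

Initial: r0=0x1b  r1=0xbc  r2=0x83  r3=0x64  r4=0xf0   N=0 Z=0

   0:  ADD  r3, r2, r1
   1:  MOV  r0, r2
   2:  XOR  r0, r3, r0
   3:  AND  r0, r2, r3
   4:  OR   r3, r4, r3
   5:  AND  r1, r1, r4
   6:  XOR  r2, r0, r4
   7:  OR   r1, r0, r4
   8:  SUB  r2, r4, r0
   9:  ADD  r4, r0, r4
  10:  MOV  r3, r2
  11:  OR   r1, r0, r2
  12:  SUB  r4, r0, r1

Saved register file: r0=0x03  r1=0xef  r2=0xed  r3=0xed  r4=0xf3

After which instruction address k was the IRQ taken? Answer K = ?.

K = 11

after  0: r0=0x1b r1=0xbc r2=0x83 r3=0x3f r4=0xf0  N=0 Z=0
after  1: r0=0x83 r1=0xbc r2=0x83 r3=0x3f r4=0xf0  N=0 Z=0
after  2: r0=0xbc r1=0xbc r2=0x83 r3=0x3f r4=0xf0  N=1 Z=0
after  3: r0=0x03 r1=0xbc r2=0x83 r3=0x3f r4=0xf0  N=0 Z=0
after  4: r0=0x03 r1=0xbc r2=0x83 r3=0xff r4=0xf0  N=1 Z=0
after  5: r0=0x03 r1=0xb0 r2=0x83 r3=0xff r4=0xf0  N=1 Z=0
after  6: r0=0x03 r1=0xb0 r2=0xf3 r3=0xff r4=0xf0  N=1 Z=0
after  7: r0=0x03 r1=0xf3 r2=0xf3 r3=0xff r4=0xf0  N=1 Z=0
after  8: r0=0x03 r1=0xf3 r2=0xed r3=0xff r4=0xf0  N=1 Z=0
after  9: r0=0x03 r1=0xf3 r2=0xed r3=0xff r4=0xf3  N=1 Z=0
after 10: r0=0x03 r1=0xf3 r2=0xed r3=0xed r4=0xf3  N=1 Z=0
after 11: r0=0x03 r1=0xef r2=0xed r3=0xed r4=0xf3  N=1 Z=0
-- IRQ taken; context saved, return-PC = 12 --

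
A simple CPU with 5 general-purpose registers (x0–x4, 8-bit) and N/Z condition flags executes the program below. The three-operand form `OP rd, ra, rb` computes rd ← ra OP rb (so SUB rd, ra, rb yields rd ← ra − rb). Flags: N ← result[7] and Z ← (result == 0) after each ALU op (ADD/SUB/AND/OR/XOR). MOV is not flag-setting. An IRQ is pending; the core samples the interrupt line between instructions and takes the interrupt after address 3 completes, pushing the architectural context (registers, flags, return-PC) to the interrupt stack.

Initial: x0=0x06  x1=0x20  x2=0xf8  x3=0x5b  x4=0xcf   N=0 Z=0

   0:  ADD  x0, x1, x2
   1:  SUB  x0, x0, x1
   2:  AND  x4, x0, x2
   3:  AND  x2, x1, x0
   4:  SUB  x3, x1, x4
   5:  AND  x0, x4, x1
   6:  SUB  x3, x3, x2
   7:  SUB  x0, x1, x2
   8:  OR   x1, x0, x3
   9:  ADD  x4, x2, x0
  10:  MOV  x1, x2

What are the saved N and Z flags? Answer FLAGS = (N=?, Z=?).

FLAGS = (N=0, Z=0)

after  0: x0=0x18 x1=0x20 x2=0xf8 x3=0x5b x4=0xcf  N=0 Z=0
after  1: x0=0xf8 x1=0x20 x2=0xf8 x3=0x5b x4=0xcf  N=1 Z=0
after  2: x0=0xf8 x1=0x20 x2=0xf8 x3=0x5b x4=0xf8  N=1 Z=0
after  3: x0=0xf8 x1=0x20 x2=0x20 x3=0x5b x4=0xf8  N=0 Z=0
-- IRQ taken; context saved, return-PC = 4 --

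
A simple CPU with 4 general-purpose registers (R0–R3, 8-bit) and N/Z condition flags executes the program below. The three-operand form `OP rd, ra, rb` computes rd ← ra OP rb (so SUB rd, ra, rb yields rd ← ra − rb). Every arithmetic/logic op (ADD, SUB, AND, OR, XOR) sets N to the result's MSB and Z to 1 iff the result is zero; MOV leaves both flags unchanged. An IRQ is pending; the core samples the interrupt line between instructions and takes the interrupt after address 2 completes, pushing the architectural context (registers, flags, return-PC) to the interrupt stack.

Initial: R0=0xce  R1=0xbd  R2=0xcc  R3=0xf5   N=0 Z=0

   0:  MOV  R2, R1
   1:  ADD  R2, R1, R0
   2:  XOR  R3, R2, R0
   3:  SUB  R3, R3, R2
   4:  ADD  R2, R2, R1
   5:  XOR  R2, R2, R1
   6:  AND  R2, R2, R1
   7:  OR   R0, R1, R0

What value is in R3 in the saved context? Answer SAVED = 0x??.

SAVED = 0x45

after  0: R0=0xce R1=0xbd R2=0xbd R3=0xf5  N=0 Z=0
after  1: R0=0xce R1=0xbd R2=0x8b R3=0xf5  N=1 Z=0
after  2: R0=0xce R1=0xbd R2=0x8b R3=0x45  N=0 Z=0
-- IRQ taken; context saved, return-PC = 3 --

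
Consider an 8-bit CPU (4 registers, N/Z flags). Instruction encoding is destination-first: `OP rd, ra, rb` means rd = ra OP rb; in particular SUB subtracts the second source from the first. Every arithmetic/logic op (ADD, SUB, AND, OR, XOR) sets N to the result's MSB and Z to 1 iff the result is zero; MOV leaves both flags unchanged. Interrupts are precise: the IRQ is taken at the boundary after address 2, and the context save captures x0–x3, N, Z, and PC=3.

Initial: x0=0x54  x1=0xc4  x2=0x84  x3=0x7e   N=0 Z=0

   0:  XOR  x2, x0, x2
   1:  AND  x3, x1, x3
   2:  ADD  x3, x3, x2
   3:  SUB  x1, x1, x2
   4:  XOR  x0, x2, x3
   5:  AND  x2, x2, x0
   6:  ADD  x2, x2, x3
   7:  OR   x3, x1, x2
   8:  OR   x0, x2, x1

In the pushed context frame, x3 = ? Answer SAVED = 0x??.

after  0: x0=0x54 x1=0xc4 x2=0xd0 x3=0x7e  N=1 Z=0
after  1: x0=0x54 x1=0xc4 x2=0xd0 x3=0x44  N=0 Z=0
after  2: x0=0x54 x1=0xc4 x2=0xd0 x3=0x14  N=0 Z=0
-- IRQ taken; context saved, return-PC = 3 --

SAVED = 0x14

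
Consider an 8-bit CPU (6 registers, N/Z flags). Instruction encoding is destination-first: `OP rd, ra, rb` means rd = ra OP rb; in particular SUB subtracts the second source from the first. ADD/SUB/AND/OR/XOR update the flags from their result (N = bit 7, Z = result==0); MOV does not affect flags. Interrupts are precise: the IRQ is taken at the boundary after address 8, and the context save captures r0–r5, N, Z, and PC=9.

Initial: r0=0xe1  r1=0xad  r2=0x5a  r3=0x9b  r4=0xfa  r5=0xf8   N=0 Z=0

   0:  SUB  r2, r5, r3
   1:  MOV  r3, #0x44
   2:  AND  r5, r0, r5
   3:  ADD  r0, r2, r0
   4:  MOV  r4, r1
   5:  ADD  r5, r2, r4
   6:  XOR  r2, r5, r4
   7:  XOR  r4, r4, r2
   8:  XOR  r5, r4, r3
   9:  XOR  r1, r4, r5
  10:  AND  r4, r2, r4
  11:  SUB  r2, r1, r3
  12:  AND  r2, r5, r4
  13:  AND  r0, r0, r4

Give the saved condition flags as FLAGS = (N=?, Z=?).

after  0: r0=0xe1 r1=0xad r2=0x5d r3=0x9b r4=0xfa r5=0xf8  N=0 Z=0
after  1: r0=0xe1 r1=0xad r2=0x5d r3=0x44 r4=0xfa r5=0xf8  N=0 Z=0
after  2: r0=0xe1 r1=0xad r2=0x5d r3=0x44 r4=0xfa r5=0xe0  N=1 Z=0
after  3: r0=0x3e r1=0xad r2=0x5d r3=0x44 r4=0xfa r5=0xe0  N=0 Z=0
after  4: r0=0x3e r1=0xad r2=0x5d r3=0x44 r4=0xad r5=0xe0  N=0 Z=0
after  5: r0=0x3e r1=0xad r2=0x5d r3=0x44 r4=0xad r5=0x0a  N=0 Z=0
after  6: r0=0x3e r1=0xad r2=0xa7 r3=0x44 r4=0xad r5=0x0a  N=1 Z=0
after  7: r0=0x3e r1=0xad r2=0xa7 r3=0x44 r4=0x0a r5=0x0a  N=0 Z=0
after  8: r0=0x3e r1=0xad r2=0xa7 r3=0x44 r4=0x0a r5=0x4e  N=0 Z=0
-- IRQ taken; context saved, return-PC = 9 --

FLAGS = (N=0, Z=0)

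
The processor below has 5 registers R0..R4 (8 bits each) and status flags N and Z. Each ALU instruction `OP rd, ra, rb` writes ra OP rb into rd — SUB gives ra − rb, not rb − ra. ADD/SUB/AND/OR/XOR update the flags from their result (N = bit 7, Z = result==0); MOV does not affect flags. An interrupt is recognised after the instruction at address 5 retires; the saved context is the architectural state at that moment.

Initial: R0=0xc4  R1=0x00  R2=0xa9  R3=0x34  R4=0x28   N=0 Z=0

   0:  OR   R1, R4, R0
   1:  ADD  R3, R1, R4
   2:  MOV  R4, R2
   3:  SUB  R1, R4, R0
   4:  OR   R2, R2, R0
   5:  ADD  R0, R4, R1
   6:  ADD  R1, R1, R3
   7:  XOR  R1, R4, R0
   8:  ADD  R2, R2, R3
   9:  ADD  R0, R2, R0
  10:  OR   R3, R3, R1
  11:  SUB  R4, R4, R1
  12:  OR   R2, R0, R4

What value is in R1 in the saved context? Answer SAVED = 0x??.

after  0: R0=0xc4 R1=0xec R2=0xa9 R3=0x34 R4=0x28  N=1 Z=0
after  1: R0=0xc4 R1=0xec R2=0xa9 R3=0x14 R4=0x28  N=0 Z=0
after  2: R0=0xc4 R1=0xec R2=0xa9 R3=0x14 R4=0xa9  N=0 Z=0
after  3: R0=0xc4 R1=0xe5 R2=0xa9 R3=0x14 R4=0xa9  N=1 Z=0
after  4: R0=0xc4 R1=0xe5 R2=0xed R3=0x14 R4=0xa9  N=1 Z=0
after  5: R0=0x8e R1=0xe5 R2=0xed R3=0x14 R4=0xa9  N=1 Z=0
-- IRQ taken; context saved, return-PC = 6 --

SAVED = 0xe5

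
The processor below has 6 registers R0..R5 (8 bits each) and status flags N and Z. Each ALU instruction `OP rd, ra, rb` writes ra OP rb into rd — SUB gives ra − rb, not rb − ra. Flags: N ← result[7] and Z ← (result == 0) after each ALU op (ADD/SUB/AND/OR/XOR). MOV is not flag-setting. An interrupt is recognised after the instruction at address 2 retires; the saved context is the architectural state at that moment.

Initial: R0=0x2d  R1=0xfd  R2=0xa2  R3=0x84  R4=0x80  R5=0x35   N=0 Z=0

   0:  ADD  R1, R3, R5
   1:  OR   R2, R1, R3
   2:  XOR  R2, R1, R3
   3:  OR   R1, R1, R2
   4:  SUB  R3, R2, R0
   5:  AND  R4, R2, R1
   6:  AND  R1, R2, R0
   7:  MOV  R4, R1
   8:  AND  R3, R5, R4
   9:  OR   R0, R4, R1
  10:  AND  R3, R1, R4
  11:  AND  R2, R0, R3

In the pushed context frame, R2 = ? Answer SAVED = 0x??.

after  0: R0=0x2d R1=0xb9 R2=0xa2 R3=0x84 R4=0x80 R5=0x35  N=1 Z=0
after  1: R0=0x2d R1=0xb9 R2=0xbd R3=0x84 R4=0x80 R5=0x35  N=1 Z=0
after  2: R0=0x2d R1=0xb9 R2=0x3d R3=0x84 R4=0x80 R5=0x35  N=0 Z=0
-- IRQ taken; context saved, return-PC = 3 --

SAVED = 0x3d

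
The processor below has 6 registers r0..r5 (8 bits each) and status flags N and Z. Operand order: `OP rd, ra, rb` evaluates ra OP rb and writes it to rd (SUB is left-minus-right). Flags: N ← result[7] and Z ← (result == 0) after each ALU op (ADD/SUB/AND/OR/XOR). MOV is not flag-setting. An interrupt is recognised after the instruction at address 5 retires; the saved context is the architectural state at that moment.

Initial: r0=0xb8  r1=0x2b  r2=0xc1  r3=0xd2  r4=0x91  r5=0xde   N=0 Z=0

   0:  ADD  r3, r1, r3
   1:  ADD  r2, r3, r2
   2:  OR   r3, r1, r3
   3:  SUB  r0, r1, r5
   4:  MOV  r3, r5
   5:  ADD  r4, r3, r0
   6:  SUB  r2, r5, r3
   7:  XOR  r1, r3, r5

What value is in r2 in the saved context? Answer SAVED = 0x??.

after  0: r0=0xb8 r1=0x2b r2=0xc1 r3=0xfd r4=0x91 r5=0xde  N=1 Z=0
after  1: r0=0xb8 r1=0x2b r2=0xbe r3=0xfd r4=0x91 r5=0xde  N=1 Z=0
after  2: r0=0xb8 r1=0x2b r2=0xbe r3=0xff r4=0x91 r5=0xde  N=1 Z=0
after  3: r0=0x4d r1=0x2b r2=0xbe r3=0xff r4=0x91 r5=0xde  N=0 Z=0
after  4: r0=0x4d r1=0x2b r2=0xbe r3=0xde r4=0x91 r5=0xde  N=0 Z=0
after  5: r0=0x4d r1=0x2b r2=0xbe r3=0xde r4=0x2b r5=0xde  N=0 Z=0
-- IRQ taken; context saved, return-PC = 6 --

SAVED = 0xbe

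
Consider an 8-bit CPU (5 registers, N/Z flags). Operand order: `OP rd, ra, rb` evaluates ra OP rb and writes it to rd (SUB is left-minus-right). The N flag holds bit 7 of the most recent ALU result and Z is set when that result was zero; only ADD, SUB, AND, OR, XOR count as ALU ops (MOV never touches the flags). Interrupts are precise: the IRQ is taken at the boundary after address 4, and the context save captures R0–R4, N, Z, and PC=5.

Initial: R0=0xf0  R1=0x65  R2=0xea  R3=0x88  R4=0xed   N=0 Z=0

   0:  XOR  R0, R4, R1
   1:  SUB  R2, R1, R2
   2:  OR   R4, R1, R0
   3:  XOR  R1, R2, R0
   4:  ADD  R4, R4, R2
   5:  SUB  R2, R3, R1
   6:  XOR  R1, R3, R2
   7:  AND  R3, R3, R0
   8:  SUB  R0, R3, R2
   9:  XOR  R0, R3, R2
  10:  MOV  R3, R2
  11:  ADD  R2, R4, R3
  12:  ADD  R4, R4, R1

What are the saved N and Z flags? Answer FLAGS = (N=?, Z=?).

after  0: R0=0x88 R1=0x65 R2=0xea R3=0x88 R4=0xed  N=1 Z=0
after  1: R0=0x88 R1=0x65 R2=0x7b R3=0x88 R4=0xed  N=0 Z=0
after  2: R0=0x88 R1=0x65 R2=0x7b R3=0x88 R4=0xed  N=1 Z=0
after  3: R0=0x88 R1=0xf3 R2=0x7b R3=0x88 R4=0xed  N=1 Z=0
after  4: R0=0x88 R1=0xf3 R2=0x7b R3=0x88 R4=0x68  N=0 Z=0
-- IRQ taken; context saved, return-PC = 5 --

FLAGS = (N=0, Z=0)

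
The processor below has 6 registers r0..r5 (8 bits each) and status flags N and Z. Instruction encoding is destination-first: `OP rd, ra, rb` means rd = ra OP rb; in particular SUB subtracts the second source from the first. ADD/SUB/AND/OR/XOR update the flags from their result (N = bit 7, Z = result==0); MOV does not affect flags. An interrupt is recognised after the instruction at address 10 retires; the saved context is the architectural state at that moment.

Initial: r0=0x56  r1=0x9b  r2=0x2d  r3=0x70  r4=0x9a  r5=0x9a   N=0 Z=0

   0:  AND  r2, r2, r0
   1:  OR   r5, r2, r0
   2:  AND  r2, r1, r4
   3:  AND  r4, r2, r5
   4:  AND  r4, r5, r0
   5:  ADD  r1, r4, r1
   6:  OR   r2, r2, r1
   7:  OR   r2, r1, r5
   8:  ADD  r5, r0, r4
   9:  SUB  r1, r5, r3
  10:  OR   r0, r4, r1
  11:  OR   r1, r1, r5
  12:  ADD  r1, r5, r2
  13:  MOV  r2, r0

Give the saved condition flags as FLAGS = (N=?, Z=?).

after  0: r0=0x56 r1=0x9b r2=0x04 r3=0x70 r4=0x9a r5=0x9a  N=0 Z=0
after  1: r0=0x56 r1=0x9b r2=0x04 r3=0x70 r4=0x9a r5=0x56  N=0 Z=0
after  2: r0=0x56 r1=0x9b r2=0x9a r3=0x70 r4=0x9a r5=0x56  N=1 Z=0
after  3: r0=0x56 r1=0x9b r2=0x9a r3=0x70 r4=0x12 r5=0x56  N=0 Z=0
after  4: r0=0x56 r1=0x9b r2=0x9a r3=0x70 r4=0x56 r5=0x56  N=0 Z=0
after  5: r0=0x56 r1=0xf1 r2=0x9a r3=0x70 r4=0x56 r5=0x56  N=1 Z=0
after  6: r0=0x56 r1=0xf1 r2=0xfb r3=0x70 r4=0x56 r5=0x56  N=1 Z=0
after  7: r0=0x56 r1=0xf1 r2=0xf7 r3=0x70 r4=0x56 r5=0x56  N=1 Z=0
after  8: r0=0x56 r1=0xf1 r2=0xf7 r3=0x70 r4=0x56 r5=0xac  N=1 Z=0
after  9: r0=0x56 r1=0x3c r2=0xf7 r3=0x70 r4=0x56 r5=0xac  N=0 Z=0
after 10: r0=0x7e r1=0x3c r2=0xf7 r3=0x70 r4=0x56 r5=0xac  N=0 Z=0
-- IRQ taken; context saved, return-PC = 11 --

FLAGS = (N=0, Z=0)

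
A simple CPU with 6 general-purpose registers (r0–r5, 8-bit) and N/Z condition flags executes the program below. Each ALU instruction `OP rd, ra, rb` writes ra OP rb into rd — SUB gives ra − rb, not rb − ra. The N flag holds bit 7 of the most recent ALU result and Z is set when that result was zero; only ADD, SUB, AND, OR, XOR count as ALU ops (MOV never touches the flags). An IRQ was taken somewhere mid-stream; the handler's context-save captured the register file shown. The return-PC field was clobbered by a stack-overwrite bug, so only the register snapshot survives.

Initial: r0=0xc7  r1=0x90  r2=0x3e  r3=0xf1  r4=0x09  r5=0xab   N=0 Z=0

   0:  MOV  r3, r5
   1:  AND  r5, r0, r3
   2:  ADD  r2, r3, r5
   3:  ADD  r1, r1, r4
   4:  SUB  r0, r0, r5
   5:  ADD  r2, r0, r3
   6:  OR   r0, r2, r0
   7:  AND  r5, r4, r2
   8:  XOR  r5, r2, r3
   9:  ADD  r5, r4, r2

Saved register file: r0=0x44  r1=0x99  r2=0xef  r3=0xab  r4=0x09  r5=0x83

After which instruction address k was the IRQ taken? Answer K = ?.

K = 5

after  0: r0=0xc7 r1=0x90 r2=0x3e r3=0xab r4=0x09 r5=0xab  N=0 Z=0
after  1: r0=0xc7 r1=0x90 r2=0x3e r3=0xab r4=0x09 r5=0x83  N=1 Z=0
after  2: r0=0xc7 r1=0x90 r2=0x2e r3=0xab r4=0x09 r5=0x83  N=0 Z=0
after  3: r0=0xc7 r1=0x99 r2=0x2e r3=0xab r4=0x09 r5=0x83  N=1 Z=0
after  4: r0=0x44 r1=0x99 r2=0x2e r3=0xab r4=0x09 r5=0x83  N=0 Z=0
after  5: r0=0x44 r1=0x99 r2=0xef r3=0xab r4=0x09 r5=0x83  N=1 Z=0
-- IRQ taken; context saved, return-PC = 6 --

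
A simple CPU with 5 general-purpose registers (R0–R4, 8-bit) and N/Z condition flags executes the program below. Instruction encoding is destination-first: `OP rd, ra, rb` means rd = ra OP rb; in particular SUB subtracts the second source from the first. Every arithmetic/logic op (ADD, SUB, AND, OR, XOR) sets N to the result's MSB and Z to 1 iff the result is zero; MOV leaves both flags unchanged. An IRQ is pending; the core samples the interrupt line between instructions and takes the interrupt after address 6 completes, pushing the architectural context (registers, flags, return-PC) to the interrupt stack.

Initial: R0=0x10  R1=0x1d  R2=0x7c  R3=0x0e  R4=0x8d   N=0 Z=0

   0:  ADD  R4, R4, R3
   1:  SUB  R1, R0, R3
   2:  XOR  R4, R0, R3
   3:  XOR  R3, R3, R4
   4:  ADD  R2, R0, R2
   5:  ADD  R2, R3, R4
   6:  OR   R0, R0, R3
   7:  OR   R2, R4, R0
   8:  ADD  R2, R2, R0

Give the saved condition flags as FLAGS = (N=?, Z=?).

after  0: R0=0x10 R1=0x1d R2=0x7c R3=0x0e R4=0x9b  N=1 Z=0
after  1: R0=0x10 R1=0x02 R2=0x7c R3=0x0e R4=0x9b  N=0 Z=0
after  2: R0=0x10 R1=0x02 R2=0x7c R3=0x0e R4=0x1e  N=0 Z=0
after  3: R0=0x10 R1=0x02 R2=0x7c R3=0x10 R4=0x1e  N=0 Z=0
after  4: R0=0x10 R1=0x02 R2=0x8c R3=0x10 R4=0x1e  N=1 Z=0
after  5: R0=0x10 R1=0x02 R2=0x2e R3=0x10 R4=0x1e  N=0 Z=0
after  6: R0=0x10 R1=0x02 R2=0x2e R3=0x10 R4=0x1e  N=0 Z=0
-- IRQ taken; context saved, return-PC = 7 --

FLAGS = (N=0, Z=0)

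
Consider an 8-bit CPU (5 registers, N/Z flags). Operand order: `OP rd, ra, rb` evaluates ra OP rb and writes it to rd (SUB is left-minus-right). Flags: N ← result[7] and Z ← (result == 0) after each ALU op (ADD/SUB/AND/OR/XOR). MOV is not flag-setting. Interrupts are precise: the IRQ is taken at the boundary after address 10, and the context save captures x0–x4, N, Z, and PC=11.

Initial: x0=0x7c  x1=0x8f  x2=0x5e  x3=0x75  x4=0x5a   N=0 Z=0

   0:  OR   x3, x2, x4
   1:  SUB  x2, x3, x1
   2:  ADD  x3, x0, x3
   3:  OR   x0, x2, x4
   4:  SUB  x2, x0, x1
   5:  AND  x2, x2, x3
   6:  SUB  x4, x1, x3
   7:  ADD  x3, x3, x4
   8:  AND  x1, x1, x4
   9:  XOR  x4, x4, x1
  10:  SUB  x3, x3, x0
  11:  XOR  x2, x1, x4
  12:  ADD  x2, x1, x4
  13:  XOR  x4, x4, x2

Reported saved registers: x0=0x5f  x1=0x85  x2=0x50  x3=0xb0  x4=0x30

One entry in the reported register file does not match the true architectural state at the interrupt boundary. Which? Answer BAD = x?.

BAD = x0

after  0: x0=0x7c x1=0x8f x2=0x5e x3=0x5e x4=0x5a  N=0 Z=0
after  1: x0=0x7c x1=0x8f x2=0xcf x3=0x5e x4=0x5a  N=1 Z=0
after  2: x0=0x7c x1=0x8f x2=0xcf x3=0xda x4=0x5a  N=1 Z=0
after  3: x0=0xdf x1=0x8f x2=0xcf x3=0xda x4=0x5a  N=1 Z=0
after  4: x0=0xdf x1=0x8f x2=0x50 x3=0xda x4=0x5a  N=0 Z=0
after  5: x0=0xdf x1=0x8f x2=0x50 x3=0xda x4=0x5a  N=0 Z=0
after  6: x0=0xdf x1=0x8f x2=0x50 x3=0xda x4=0xb5  N=1 Z=0
after  7: x0=0xdf x1=0x8f x2=0x50 x3=0x8f x4=0xb5  N=1 Z=0
after  8: x0=0xdf x1=0x85 x2=0x50 x3=0x8f x4=0xb5  N=1 Z=0
after  9: x0=0xdf x1=0x85 x2=0x50 x3=0x8f x4=0x30  N=0 Z=0
after 10: x0=0xdf x1=0x85 x2=0x50 x3=0xb0 x4=0x30  N=1 Z=0
-- IRQ taken; context saved, return-PC = 11 --
mismatch: x0: reported 0x5f vs actual 0xdf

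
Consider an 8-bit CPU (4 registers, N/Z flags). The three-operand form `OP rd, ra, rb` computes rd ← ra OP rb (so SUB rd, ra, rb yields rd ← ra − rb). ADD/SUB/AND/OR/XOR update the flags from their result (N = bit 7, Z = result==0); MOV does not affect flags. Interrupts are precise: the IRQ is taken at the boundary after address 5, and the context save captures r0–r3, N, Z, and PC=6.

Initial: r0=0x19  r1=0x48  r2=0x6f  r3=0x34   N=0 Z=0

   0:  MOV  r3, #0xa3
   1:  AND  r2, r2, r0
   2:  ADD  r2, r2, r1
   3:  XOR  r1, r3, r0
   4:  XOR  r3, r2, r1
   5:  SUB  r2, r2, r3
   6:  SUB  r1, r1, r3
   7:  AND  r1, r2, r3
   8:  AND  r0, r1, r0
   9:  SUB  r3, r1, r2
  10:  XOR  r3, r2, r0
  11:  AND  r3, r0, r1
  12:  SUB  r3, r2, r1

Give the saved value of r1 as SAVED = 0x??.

SAVED = 0xba

after  0: r0=0x19 r1=0x48 r2=0x6f r3=0xa3  N=0 Z=0
after  1: r0=0x19 r1=0x48 r2=0x09 r3=0xa3  N=0 Z=0
after  2: r0=0x19 r1=0x48 r2=0x51 r3=0xa3  N=0 Z=0
after  3: r0=0x19 r1=0xba r2=0x51 r3=0xa3  N=1 Z=0
after  4: r0=0x19 r1=0xba r2=0x51 r3=0xeb  N=1 Z=0
after  5: r0=0x19 r1=0xba r2=0x66 r3=0xeb  N=0 Z=0
-- IRQ taken; context saved, return-PC = 6 --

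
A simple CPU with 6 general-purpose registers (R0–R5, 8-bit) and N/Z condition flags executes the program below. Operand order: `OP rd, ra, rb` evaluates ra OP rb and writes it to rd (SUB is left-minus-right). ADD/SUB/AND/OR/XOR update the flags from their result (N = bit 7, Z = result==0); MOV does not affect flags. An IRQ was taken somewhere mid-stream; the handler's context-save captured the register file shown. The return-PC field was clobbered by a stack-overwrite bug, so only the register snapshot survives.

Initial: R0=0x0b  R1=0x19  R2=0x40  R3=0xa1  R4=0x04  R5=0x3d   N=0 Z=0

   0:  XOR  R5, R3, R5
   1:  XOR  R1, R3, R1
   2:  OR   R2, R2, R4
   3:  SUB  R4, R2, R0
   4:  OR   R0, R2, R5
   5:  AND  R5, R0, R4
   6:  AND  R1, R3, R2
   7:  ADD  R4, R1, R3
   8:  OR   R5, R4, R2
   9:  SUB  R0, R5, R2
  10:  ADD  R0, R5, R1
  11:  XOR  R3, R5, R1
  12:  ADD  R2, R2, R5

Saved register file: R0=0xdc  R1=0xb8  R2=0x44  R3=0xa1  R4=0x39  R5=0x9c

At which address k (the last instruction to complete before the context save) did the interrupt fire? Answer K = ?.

K = 4

after  0: R0=0x0b R1=0x19 R2=0x40 R3=0xa1 R4=0x04 R5=0x9c  N=1 Z=0
after  1: R0=0x0b R1=0xb8 R2=0x40 R3=0xa1 R4=0x04 R5=0x9c  N=1 Z=0
after  2: R0=0x0b R1=0xb8 R2=0x44 R3=0xa1 R4=0x04 R5=0x9c  N=0 Z=0
after  3: R0=0x0b R1=0xb8 R2=0x44 R3=0xa1 R4=0x39 R5=0x9c  N=0 Z=0
after  4: R0=0xdc R1=0xb8 R2=0x44 R3=0xa1 R4=0x39 R5=0x9c  N=1 Z=0
-- IRQ taken; context saved, return-PC = 5 --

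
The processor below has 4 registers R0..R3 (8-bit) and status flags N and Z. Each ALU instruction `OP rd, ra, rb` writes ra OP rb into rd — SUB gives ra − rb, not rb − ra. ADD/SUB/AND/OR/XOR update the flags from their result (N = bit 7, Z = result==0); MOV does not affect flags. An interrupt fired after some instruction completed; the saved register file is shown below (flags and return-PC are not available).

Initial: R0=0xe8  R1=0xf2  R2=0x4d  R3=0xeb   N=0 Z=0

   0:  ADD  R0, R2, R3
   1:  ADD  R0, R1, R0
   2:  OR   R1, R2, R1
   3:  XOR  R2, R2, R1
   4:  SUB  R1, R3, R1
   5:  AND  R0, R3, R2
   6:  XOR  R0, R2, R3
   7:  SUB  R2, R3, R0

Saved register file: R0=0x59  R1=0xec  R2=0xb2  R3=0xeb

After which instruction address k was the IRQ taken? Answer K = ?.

K = 6

after  0: R0=0x38 R1=0xf2 R2=0x4d R3=0xeb  N=0 Z=0
after  1: R0=0x2a R1=0xf2 R2=0x4d R3=0xeb  N=0 Z=0
after  2: R0=0x2a R1=0xff R2=0x4d R3=0xeb  N=1 Z=0
after  3: R0=0x2a R1=0xff R2=0xb2 R3=0xeb  N=1 Z=0
after  4: R0=0x2a R1=0xec R2=0xb2 R3=0xeb  N=1 Z=0
after  5: R0=0xa2 R1=0xec R2=0xb2 R3=0xeb  N=1 Z=0
after  6: R0=0x59 R1=0xec R2=0xb2 R3=0xeb  N=0 Z=0
-- IRQ taken; context saved, return-PC = 7 --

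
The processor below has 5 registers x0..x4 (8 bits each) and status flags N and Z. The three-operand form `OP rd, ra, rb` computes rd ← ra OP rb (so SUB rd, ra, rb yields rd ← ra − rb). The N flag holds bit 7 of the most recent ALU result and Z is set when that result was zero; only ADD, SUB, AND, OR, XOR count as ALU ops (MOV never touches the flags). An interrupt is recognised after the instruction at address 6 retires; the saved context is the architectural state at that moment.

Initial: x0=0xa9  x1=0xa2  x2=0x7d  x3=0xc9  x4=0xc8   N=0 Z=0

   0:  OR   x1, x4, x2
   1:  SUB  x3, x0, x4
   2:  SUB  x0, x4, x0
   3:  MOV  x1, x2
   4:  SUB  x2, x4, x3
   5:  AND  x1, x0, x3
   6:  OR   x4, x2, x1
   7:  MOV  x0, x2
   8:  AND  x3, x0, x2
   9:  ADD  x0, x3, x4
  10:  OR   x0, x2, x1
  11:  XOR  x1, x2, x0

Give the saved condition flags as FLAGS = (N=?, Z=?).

FLAGS = (N=1, Z=0)

after  0: x0=0xa9 x1=0xfd x2=0x7d x3=0xc9 x4=0xc8  N=1 Z=0
after  1: x0=0xa9 x1=0xfd x2=0x7d x3=0xe1 x4=0xc8  N=1 Z=0
after  2: x0=0x1f x1=0xfd x2=0x7d x3=0xe1 x4=0xc8  N=0 Z=0
after  3: x0=0x1f x1=0x7d x2=0x7d x3=0xe1 x4=0xc8  N=0 Z=0
after  4: x0=0x1f x1=0x7d x2=0xe7 x3=0xe1 x4=0xc8  N=1 Z=0
after  5: x0=0x1f x1=0x01 x2=0xe7 x3=0xe1 x4=0xc8  N=0 Z=0
after  6: x0=0x1f x1=0x01 x2=0xe7 x3=0xe1 x4=0xe7  N=1 Z=0
-- IRQ taken; context saved, return-PC = 7 --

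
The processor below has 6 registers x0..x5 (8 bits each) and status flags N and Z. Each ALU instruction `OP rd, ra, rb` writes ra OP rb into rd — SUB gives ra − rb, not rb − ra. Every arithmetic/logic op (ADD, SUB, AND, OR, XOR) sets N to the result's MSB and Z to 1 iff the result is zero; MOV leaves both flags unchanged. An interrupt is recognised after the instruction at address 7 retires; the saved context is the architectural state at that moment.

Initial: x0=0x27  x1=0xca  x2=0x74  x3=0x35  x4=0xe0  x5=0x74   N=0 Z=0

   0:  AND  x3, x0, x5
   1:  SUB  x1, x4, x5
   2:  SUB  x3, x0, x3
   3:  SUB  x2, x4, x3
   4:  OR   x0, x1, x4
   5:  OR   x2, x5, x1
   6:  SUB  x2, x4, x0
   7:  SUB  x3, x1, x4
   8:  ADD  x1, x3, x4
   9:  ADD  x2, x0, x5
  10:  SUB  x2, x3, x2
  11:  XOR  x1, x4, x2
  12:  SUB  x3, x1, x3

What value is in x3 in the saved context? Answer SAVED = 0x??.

SAVED = 0x8c

after  0: x0=0x27 x1=0xca x2=0x74 x3=0x24 x4=0xe0 x5=0x74  N=0 Z=0
after  1: x0=0x27 x1=0x6c x2=0x74 x3=0x24 x4=0xe0 x5=0x74  N=0 Z=0
after  2: x0=0x27 x1=0x6c x2=0x74 x3=0x03 x4=0xe0 x5=0x74  N=0 Z=0
after  3: x0=0x27 x1=0x6c x2=0xdd x3=0x03 x4=0xe0 x5=0x74  N=1 Z=0
after  4: x0=0xec x1=0x6c x2=0xdd x3=0x03 x4=0xe0 x5=0x74  N=1 Z=0
after  5: x0=0xec x1=0x6c x2=0x7c x3=0x03 x4=0xe0 x5=0x74  N=0 Z=0
after  6: x0=0xec x1=0x6c x2=0xf4 x3=0x03 x4=0xe0 x5=0x74  N=1 Z=0
after  7: x0=0xec x1=0x6c x2=0xf4 x3=0x8c x4=0xe0 x5=0x74  N=1 Z=0
-- IRQ taken; context saved, return-PC = 8 --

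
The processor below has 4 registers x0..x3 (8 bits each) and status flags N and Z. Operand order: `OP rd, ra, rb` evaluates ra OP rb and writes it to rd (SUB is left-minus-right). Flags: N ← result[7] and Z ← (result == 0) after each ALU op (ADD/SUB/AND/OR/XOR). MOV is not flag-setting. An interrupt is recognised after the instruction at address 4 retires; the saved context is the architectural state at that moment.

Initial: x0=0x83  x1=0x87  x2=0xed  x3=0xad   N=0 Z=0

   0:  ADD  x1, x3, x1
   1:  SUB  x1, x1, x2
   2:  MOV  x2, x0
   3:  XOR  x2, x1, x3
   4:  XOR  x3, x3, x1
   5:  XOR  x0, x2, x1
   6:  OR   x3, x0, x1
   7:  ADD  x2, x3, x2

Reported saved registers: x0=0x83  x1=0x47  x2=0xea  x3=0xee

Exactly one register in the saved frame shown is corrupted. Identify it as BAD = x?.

after  0: x0=0x83 x1=0x34 x2=0xed x3=0xad  N=0 Z=0
after  1: x0=0x83 x1=0x47 x2=0xed x3=0xad  N=0 Z=0
after  2: x0=0x83 x1=0x47 x2=0x83 x3=0xad  N=0 Z=0
after  3: x0=0x83 x1=0x47 x2=0xea x3=0xad  N=1 Z=0
after  4: x0=0x83 x1=0x47 x2=0xea x3=0xea  N=1 Z=0
-- IRQ taken; context saved, return-PC = 5 --
mismatch: x3: reported 0xee vs actual 0xea

BAD = x3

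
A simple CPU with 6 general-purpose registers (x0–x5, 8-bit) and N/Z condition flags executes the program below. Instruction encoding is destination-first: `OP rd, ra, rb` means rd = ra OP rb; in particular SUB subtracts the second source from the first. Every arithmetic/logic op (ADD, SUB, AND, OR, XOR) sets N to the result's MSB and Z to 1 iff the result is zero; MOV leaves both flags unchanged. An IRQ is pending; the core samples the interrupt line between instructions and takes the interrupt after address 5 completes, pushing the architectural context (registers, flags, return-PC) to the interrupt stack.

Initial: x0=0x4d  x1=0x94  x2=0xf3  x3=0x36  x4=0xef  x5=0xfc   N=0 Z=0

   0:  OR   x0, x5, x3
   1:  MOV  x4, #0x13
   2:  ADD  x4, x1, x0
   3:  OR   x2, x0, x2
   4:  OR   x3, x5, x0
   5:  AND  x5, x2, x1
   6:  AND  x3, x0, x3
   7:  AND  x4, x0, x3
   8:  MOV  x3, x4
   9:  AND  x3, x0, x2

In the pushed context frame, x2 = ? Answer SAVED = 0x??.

after  0: x0=0xfe x1=0x94 x2=0xf3 x3=0x36 x4=0xef x5=0xfc  N=1 Z=0
after  1: x0=0xfe x1=0x94 x2=0xf3 x3=0x36 x4=0x13 x5=0xfc  N=1 Z=0
after  2: x0=0xfe x1=0x94 x2=0xf3 x3=0x36 x4=0x92 x5=0xfc  N=1 Z=0
after  3: x0=0xfe x1=0x94 x2=0xff x3=0x36 x4=0x92 x5=0xfc  N=1 Z=0
after  4: x0=0xfe x1=0x94 x2=0xff x3=0xfe x4=0x92 x5=0xfc  N=1 Z=0
after  5: x0=0xfe x1=0x94 x2=0xff x3=0xfe x4=0x92 x5=0x94  N=1 Z=0
-- IRQ taken; context saved, return-PC = 6 --

SAVED = 0xff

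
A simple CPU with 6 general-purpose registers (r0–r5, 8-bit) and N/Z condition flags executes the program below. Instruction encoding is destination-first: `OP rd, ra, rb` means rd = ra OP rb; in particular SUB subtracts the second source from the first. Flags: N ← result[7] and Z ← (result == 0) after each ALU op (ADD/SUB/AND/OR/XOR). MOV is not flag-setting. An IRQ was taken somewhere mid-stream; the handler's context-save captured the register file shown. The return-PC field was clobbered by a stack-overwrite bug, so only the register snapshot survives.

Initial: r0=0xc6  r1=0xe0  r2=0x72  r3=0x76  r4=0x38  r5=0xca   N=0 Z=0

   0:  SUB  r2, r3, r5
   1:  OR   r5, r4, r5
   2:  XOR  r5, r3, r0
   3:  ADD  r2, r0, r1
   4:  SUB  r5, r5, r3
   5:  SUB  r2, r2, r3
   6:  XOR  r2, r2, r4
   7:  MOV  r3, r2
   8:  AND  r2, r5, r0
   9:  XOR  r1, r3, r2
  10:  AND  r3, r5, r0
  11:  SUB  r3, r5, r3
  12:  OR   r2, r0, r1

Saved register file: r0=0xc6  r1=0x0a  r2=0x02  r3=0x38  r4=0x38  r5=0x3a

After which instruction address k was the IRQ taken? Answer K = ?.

K = 11

after  0: r0=0xc6 r1=0xe0 r2=0xac r3=0x76 r4=0x38 r5=0xca  N=1 Z=0
after  1: r0=0xc6 r1=0xe0 r2=0xac r3=0x76 r4=0x38 r5=0xfa  N=1 Z=0
after  2: r0=0xc6 r1=0xe0 r2=0xac r3=0x76 r4=0x38 r5=0xb0  N=1 Z=0
after  3: r0=0xc6 r1=0xe0 r2=0xa6 r3=0x76 r4=0x38 r5=0xb0  N=1 Z=0
after  4: r0=0xc6 r1=0xe0 r2=0xa6 r3=0x76 r4=0x38 r5=0x3a  N=0 Z=0
after  5: r0=0xc6 r1=0xe0 r2=0x30 r3=0x76 r4=0x38 r5=0x3a  N=0 Z=0
after  6: r0=0xc6 r1=0xe0 r2=0x08 r3=0x76 r4=0x38 r5=0x3a  N=0 Z=0
after  7: r0=0xc6 r1=0xe0 r2=0x08 r3=0x08 r4=0x38 r5=0x3a  N=0 Z=0
after  8: r0=0xc6 r1=0xe0 r2=0x02 r3=0x08 r4=0x38 r5=0x3a  N=0 Z=0
after  9: r0=0xc6 r1=0x0a r2=0x02 r3=0x08 r4=0x38 r5=0x3a  N=0 Z=0
after 10: r0=0xc6 r1=0x0a r2=0x02 r3=0x02 r4=0x38 r5=0x3a  N=0 Z=0
after 11: r0=0xc6 r1=0x0a r2=0x02 r3=0x38 r4=0x38 r5=0x3a  N=0 Z=0
-- IRQ taken; context saved, return-PC = 12 --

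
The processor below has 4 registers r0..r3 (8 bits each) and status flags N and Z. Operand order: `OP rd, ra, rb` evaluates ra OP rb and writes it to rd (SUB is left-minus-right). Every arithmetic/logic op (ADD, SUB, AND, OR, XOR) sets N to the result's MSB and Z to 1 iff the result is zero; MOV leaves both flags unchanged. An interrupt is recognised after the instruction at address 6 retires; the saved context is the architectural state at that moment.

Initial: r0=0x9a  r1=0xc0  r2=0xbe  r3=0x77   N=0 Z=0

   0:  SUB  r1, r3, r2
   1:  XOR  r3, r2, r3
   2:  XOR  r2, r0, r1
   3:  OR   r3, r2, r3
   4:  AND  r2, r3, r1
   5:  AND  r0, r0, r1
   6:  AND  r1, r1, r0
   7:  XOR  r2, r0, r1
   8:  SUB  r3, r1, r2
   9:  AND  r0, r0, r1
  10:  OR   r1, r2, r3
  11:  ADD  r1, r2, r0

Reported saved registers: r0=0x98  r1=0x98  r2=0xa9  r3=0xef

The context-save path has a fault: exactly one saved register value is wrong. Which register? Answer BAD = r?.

after  0: r0=0x9a r1=0xb9 r2=0xbe r3=0x77  N=1 Z=0
after  1: r0=0x9a r1=0xb9 r2=0xbe r3=0xc9  N=1 Z=0
after  2: r0=0x9a r1=0xb9 r2=0x23 r3=0xc9  N=0 Z=0
after  3: r0=0x9a r1=0xb9 r2=0x23 r3=0xeb  N=1 Z=0
after  4: r0=0x9a r1=0xb9 r2=0xa9 r3=0xeb  N=1 Z=0
after  5: r0=0x98 r1=0xb9 r2=0xa9 r3=0xeb  N=1 Z=0
after  6: r0=0x98 r1=0x98 r2=0xa9 r3=0xeb  N=1 Z=0
-- IRQ taken; context saved, return-PC = 7 --
mismatch: r3: reported 0xef vs actual 0xeb

BAD = r3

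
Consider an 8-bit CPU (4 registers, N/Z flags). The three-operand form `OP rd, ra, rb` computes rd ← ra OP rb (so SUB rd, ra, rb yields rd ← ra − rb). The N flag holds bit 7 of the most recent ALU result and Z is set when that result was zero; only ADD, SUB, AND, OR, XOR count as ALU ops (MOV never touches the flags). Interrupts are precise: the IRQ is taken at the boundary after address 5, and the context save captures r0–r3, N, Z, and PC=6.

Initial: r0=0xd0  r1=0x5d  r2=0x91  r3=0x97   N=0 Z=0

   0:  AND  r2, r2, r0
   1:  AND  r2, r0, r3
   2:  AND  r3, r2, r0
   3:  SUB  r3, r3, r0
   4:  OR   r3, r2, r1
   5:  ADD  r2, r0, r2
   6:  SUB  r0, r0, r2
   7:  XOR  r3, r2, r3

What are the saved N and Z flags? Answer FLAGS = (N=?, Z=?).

after  0: r0=0xd0 r1=0x5d r2=0x90 r3=0x97  N=1 Z=0
after  1: r0=0xd0 r1=0x5d r2=0x90 r3=0x97  N=1 Z=0
after  2: r0=0xd0 r1=0x5d r2=0x90 r3=0x90  N=1 Z=0
after  3: r0=0xd0 r1=0x5d r2=0x90 r3=0xc0  N=1 Z=0
after  4: r0=0xd0 r1=0x5d r2=0x90 r3=0xdd  N=1 Z=0
after  5: r0=0xd0 r1=0x5d r2=0x60 r3=0xdd  N=0 Z=0
-- IRQ taken; context saved, return-PC = 6 --

FLAGS = (N=0, Z=0)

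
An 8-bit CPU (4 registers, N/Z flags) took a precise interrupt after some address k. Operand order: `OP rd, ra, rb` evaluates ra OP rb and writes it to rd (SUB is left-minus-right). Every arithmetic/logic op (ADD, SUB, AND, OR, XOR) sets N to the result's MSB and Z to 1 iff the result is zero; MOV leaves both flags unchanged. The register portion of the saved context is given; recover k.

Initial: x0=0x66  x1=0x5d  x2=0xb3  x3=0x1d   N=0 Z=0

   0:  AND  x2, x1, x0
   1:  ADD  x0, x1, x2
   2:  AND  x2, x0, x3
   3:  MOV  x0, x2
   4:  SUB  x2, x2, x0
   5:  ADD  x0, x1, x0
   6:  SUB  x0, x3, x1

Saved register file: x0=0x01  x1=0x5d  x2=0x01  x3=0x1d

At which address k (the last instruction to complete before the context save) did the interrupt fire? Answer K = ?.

K = 3

after  0: x0=0x66 x1=0x5d x2=0x44 x3=0x1d  N=0 Z=0
after  1: x0=0xa1 x1=0x5d x2=0x44 x3=0x1d  N=1 Z=0
after  2: x0=0xa1 x1=0x5d x2=0x01 x3=0x1d  N=0 Z=0
after  3: x0=0x01 x1=0x5d x2=0x01 x3=0x1d  N=0 Z=0
-- IRQ taken; context saved, return-PC = 4 --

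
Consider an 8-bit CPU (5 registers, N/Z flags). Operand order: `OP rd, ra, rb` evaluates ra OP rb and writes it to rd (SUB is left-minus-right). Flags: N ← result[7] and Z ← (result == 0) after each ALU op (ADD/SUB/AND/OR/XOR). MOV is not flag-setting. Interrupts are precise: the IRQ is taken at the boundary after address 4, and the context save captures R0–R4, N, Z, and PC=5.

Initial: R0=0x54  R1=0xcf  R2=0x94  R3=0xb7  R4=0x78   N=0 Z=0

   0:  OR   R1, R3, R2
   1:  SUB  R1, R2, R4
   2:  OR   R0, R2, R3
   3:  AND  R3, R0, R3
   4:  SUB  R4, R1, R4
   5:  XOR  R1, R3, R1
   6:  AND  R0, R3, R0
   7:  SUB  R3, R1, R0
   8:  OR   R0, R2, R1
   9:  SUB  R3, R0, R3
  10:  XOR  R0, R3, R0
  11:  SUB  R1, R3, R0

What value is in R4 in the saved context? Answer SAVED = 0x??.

after  0: R0=0x54 R1=0xb7 R2=0x94 R3=0xb7 R4=0x78  N=1 Z=0
after  1: R0=0x54 R1=0x1c R2=0x94 R3=0xb7 R4=0x78  N=0 Z=0
after  2: R0=0xb7 R1=0x1c R2=0x94 R3=0xb7 R4=0x78  N=1 Z=0
after  3: R0=0xb7 R1=0x1c R2=0x94 R3=0xb7 R4=0x78  N=1 Z=0
after  4: R0=0xb7 R1=0x1c R2=0x94 R3=0xb7 R4=0xa4  N=1 Z=0
-- IRQ taken; context saved, return-PC = 5 --

SAVED = 0xa4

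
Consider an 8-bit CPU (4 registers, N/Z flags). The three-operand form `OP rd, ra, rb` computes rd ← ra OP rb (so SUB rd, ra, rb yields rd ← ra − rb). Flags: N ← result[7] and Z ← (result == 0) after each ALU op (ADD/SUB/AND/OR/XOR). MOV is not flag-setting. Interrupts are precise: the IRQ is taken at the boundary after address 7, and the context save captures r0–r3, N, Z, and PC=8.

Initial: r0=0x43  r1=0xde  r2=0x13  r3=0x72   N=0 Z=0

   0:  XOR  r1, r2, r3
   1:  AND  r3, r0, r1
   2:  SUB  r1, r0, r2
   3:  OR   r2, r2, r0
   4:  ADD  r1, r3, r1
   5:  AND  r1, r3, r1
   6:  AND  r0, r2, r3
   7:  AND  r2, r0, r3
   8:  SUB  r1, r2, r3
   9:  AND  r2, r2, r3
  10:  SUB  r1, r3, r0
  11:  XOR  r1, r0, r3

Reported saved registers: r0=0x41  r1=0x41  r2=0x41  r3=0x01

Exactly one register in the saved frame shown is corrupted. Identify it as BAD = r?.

after  0: r0=0x43 r1=0x61 r2=0x13 r3=0x72  N=0 Z=0
after  1: r0=0x43 r1=0x61 r2=0x13 r3=0x41  N=0 Z=0
after  2: r0=0x43 r1=0x30 r2=0x13 r3=0x41  N=0 Z=0
after  3: r0=0x43 r1=0x30 r2=0x53 r3=0x41  N=0 Z=0
after  4: r0=0x43 r1=0x71 r2=0x53 r3=0x41  N=0 Z=0
after  5: r0=0x43 r1=0x41 r2=0x53 r3=0x41  N=0 Z=0
after  6: r0=0x41 r1=0x41 r2=0x53 r3=0x41  N=0 Z=0
after  7: r0=0x41 r1=0x41 r2=0x41 r3=0x41  N=0 Z=0
-- IRQ taken; context saved, return-PC = 8 --
mismatch: r3: reported 0x01 vs actual 0x41

BAD = r3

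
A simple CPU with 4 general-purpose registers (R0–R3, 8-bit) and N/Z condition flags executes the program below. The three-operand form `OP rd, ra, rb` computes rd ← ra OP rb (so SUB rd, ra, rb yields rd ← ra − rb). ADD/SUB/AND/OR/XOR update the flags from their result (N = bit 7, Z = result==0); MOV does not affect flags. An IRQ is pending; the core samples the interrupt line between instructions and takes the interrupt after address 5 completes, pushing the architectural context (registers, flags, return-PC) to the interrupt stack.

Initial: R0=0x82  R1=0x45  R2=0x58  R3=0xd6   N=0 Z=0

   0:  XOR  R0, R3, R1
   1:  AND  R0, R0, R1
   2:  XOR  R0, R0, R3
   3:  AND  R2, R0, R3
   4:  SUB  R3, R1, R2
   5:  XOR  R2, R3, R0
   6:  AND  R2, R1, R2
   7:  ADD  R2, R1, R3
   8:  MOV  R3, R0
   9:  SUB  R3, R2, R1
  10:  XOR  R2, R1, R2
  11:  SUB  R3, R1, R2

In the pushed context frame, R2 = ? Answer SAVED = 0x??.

after  0: R0=0x93 R1=0x45 R2=0x58 R3=0xd6  N=1 Z=0
after  1: R0=0x01 R1=0x45 R2=0x58 R3=0xd6  N=0 Z=0
after  2: R0=0xd7 R1=0x45 R2=0x58 R3=0xd6  N=1 Z=0
after  3: R0=0xd7 R1=0x45 R2=0xd6 R3=0xd6  N=1 Z=0
after  4: R0=0xd7 R1=0x45 R2=0xd6 R3=0x6f  N=0 Z=0
after  5: R0=0xd7 R1=0x45 R2=0xb8 R3=0x6f  N=1 Z=0
-- IRQ taken; context saved, return-PC = 6 --

SAVED = 0xb8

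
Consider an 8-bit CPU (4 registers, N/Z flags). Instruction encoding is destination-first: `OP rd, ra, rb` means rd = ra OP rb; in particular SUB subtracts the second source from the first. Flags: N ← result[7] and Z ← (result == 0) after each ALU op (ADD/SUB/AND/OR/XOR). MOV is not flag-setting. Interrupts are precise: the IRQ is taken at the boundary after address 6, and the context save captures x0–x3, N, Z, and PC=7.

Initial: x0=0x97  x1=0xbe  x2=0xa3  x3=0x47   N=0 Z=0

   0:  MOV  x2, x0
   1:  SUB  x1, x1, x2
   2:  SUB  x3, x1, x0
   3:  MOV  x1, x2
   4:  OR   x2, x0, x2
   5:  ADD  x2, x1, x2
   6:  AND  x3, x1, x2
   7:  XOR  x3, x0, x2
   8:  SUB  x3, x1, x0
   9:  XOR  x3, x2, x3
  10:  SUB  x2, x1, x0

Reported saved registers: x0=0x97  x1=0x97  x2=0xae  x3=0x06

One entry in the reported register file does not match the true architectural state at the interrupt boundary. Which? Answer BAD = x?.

BAD = x2

after  0: x0=0x97 x1=0xbe x2=0x97 x3=0x47  N=0 Z=0
after  1: x0=0x97 x1=0x27 x2=0x97 x3=0x47  N=0 Z=0
after  2: x0=0x97 x1=0x27 x2=0x97 x3=0x90  N=1 Z=0
after  3: x0=0x97 x1=0x97 x2=0x97 x3=0x90  N=1 Z=0
after  4: x0=0x97 x1=0x97 x2=0x97 x3=0x90  N=1 Z=0
after  5: x0=0x97 x1=0x97 x2=0x2e x3=0x90  N=0 Z=0
after  6: x0=0x97 x1=0x97 x2=0x2e x3=0x06  N=0 Z=0
-- IRQ taken; context saved, return-PC = 7 --
mismatch: x2: reported 0xae vs actual 0x2e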